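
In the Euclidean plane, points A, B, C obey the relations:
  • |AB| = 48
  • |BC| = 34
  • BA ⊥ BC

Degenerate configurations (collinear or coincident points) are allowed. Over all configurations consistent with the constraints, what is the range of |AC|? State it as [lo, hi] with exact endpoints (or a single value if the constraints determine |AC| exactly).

|AB| ∈ {48}
|BC| ∈ {34}
|AC| ∈ {2·√(865)}

|AC| = 2·√(865)  (≈ 58.8218)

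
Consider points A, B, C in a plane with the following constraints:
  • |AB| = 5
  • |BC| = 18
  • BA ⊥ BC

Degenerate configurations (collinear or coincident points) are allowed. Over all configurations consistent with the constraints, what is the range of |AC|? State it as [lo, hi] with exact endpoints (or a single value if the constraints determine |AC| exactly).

|AB| ∈ {5}
|BC| ∈ {18}
|AC| ∈ {√(349)}

|AC| = √(349)  (≈ 18.6815)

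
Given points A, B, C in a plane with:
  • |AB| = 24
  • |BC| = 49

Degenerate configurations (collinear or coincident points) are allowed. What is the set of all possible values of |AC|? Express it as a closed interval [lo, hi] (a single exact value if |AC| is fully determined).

|AC| ∈ [25, 73]  (≈ [25.0000, 73.0000])

|AB| ∈ {24}
|BC| ∈ {49}
|AC| ∈ [25, 73]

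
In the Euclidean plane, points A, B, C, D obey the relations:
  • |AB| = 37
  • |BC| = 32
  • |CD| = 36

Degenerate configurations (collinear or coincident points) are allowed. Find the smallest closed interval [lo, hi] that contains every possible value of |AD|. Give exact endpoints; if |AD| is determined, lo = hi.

|AB| ∈ {37}
|BC| ∈ {32}
|CD| ∈ {36}
|AC| ∈ [5, 69]
|BD| ∈ [4, 68]
|AD| ∈ [0, 105]

|AD| ∈ [0, 105]  (≈ [0.0000, 105.0000])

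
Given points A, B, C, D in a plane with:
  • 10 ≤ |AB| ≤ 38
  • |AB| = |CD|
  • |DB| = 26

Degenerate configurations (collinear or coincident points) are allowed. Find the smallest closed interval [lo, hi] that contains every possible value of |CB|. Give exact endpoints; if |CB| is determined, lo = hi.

|CB| ∈ [0, 64]  (≈ [0.0000, 64.0000])

|AB| ∈ [10, 38]
|BD| ∈ {26}
|CD| ∈ [10, 38]
|AD| ∈ [0, 64]
|BC| ∈ [0, 64]
|AC| ∈ [0, 102]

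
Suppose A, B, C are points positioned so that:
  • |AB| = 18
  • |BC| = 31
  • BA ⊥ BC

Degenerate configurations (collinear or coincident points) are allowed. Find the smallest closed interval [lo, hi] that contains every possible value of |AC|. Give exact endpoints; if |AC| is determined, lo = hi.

|AC| = √(1285)  (≈ 35.8469)

|AB| ∈ {18}
|BC| ∈ {31}
|AC| ∈ {√(1285)}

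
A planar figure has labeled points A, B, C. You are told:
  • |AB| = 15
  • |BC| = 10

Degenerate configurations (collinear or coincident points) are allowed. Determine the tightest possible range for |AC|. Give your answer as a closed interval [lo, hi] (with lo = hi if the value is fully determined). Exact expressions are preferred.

|AC| ∈ [5, 25]  (≈ [5.0000, 25.0000])

|AB| ∈ {15}
|BC| ∈ {10}
|AC| ∈ [5, 25]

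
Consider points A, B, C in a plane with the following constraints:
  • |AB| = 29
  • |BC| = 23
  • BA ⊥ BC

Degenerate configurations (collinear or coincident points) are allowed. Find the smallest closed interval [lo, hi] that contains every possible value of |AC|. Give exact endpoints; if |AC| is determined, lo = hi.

|AC| = √(1370)  (≈ 37.0135)

|AB| ∈ {29}
|BC| ∈ {23}
|AC| ∈ {√(1370)}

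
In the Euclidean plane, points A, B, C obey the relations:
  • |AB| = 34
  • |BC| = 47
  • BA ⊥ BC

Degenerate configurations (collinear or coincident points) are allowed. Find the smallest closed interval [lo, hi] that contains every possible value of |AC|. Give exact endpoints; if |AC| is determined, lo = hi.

|AB| ∈ {34}
|BC| ∈ {47}
|AC| ∈ {√(3365)}

|AC| = √(3365)  (≈ 58.0086)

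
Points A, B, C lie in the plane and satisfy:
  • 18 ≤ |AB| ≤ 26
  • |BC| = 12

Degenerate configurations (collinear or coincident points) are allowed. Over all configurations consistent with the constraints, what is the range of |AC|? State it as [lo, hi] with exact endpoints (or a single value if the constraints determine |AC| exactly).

|AC| ∈ [6, 38]  (≈ [6.0000, 38.0000])

|AB| ∈ [18, 26]
|BC| ∈ {12}
|AC| ∈ [6, 38]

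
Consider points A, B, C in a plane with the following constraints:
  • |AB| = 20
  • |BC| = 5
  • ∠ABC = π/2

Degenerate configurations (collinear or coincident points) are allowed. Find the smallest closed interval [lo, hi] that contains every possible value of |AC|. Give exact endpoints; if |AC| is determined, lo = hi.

|AC| = 5·√(17)  (≈ 20.6155)

|AB| ∈ {20}
|BC| ∈ {5}
|AC| ∈ {5·√(17)}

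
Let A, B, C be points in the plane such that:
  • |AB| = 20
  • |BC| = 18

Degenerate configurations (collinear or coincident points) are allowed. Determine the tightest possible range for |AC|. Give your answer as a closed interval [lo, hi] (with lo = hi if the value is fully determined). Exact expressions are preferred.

|AC| ∈ [2, 38]  (≈ [2.0000, 38.0000])

|AB| ∈ {20}
|BC| ∈ {18}
|AC| ∈ [2, 38]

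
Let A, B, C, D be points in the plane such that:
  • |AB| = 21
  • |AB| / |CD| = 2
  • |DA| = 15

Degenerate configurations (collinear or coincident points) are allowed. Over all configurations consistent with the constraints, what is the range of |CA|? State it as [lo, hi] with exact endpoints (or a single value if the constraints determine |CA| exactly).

|AB| ∈ {21}
|AD| ∈ {15}
|CD| ∈ {21/2}
|BD| ∈ [6, 36]
|AC| ∈ [9/2, 51/2]
|BC| ∈ [0, 93/2]

|CA| ∈ [9/2, 51/2]  (≈ [4.5000, 25.5000])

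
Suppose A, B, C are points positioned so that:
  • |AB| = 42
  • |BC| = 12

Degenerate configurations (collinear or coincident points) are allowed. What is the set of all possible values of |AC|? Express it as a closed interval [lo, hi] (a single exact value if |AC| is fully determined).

|AB| ∈ {42}
|BC| ∈ {12}
|AC| ∈ [30, 54]

|AC| ∈ [30, 54]  (≈ [30.0000, 54.0000])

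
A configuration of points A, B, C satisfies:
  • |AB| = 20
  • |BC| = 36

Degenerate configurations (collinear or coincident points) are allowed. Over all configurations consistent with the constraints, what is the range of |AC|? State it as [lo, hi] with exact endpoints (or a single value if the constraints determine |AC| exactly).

|AB| ∈ {20}
|BC| ∈ {36}
|AC| ∈ [16, 56]

|AC| ∈ [16, 56]  (≈ [16.0000, 56.0000])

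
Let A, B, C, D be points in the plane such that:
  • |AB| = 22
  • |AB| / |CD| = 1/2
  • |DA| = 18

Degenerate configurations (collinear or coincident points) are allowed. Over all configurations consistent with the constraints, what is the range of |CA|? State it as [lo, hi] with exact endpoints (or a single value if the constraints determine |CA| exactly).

|AB| ∈ {22}
|AD| ∈ {18}
|CD| ∈ {44}
|BD| ∈ [4, 40]
|AC| ∈ [26, 62]
|BC| ∈ [4, 84]

|CA| ∈ [26, 62]  (≈ [26.0000, 62.0000])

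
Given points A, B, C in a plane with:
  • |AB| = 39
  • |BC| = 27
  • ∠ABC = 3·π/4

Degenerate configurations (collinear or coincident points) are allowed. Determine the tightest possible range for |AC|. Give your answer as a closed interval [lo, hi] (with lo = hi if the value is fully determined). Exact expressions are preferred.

|AB| ∈ {39}
|BC| ∈ {27}
|AC| ∈ {3·√(117·√(2) + 250)}

|AC| = 3·√(117·√(2) + 250)  (≈ 61.1487)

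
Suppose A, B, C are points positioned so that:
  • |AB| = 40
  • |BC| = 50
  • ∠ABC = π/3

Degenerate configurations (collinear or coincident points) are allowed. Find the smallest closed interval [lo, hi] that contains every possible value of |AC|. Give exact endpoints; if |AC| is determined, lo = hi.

|AC| = 10·√(21)  (≈ 45.8258)

|AB| ∈ {40}
|BC| ∈ {50}
|AC| ∈ {10·√(21)}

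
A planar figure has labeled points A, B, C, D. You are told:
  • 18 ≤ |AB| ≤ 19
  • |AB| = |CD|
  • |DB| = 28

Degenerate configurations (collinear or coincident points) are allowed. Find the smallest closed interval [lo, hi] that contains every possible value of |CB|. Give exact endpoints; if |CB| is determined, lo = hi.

|AB| ∈ [18, 19]
|BD| ∈ {28}
|CD| ∈ [18, 19]
|AD| ∈ [9, 47]
|BC| ∈ [9, 47]
|AC| ∈ [0, 66]

|CB| ∈ [9, 47]  (≈ [9.0000, 47.0000])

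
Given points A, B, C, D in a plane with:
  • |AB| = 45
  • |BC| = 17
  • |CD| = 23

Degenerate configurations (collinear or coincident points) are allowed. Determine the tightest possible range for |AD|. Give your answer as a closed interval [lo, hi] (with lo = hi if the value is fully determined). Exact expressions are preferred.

|AD| ∈ [5, 85]  (≈ [5.0000, 85.0000])

|AB| ∈ {45}
|BC| ∈ {17}
|CD| ∈ {23}
|AC| ∈ [28, 62]
|BD| ∈ [6, 40]
|AD| ∈ [5, 85]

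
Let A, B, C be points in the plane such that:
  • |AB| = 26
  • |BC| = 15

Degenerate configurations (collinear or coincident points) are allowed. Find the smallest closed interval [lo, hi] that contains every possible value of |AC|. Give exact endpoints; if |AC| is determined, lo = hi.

|AC| ∈ [11, 41]  (≈ [11.0000, 41.0000])

|AB| ∈ {26}
|BC| ∈ {15}
|AC| ∈ [11, 41]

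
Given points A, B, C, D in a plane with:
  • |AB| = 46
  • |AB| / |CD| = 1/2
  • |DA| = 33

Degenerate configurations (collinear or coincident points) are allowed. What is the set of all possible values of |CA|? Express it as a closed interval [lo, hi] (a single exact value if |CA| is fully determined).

|AB| ∈ {46}
|AD| ∈ {33}
|CD| ∈ {92}
|BD| ∈ [13, 79]
|AC| ∈ [59, 125]
|BC| ∈ [13, 171]

|CA| ∈ [59, 125]  (≈ [59.0000, 125.0000])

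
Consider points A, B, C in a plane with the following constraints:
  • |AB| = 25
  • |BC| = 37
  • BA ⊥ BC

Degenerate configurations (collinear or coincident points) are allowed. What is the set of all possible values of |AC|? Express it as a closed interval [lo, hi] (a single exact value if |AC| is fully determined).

|AC| = √(1994)  (≈ 44.6542)

|AB| ∈ {25}
|BC| ∈ {37}
|AC| ∈ {√(1994)}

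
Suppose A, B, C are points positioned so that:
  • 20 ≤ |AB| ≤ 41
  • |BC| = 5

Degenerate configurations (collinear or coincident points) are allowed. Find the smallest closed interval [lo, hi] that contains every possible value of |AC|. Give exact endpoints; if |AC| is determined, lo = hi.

|AB| ∈ [20, 41]
|BC| ∈ {5}
|AC| ∈ [15, 46]

|AC| ∈ [15, 46]  (≈ [15.0000, 46.0000])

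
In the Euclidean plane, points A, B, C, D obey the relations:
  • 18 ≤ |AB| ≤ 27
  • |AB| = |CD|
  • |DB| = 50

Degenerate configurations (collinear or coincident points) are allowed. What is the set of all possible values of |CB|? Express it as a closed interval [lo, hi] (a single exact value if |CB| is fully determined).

|CB| ∈ [23, 77]  (≈ [23.0000, 77.0000])

|AB| ∈ [18, 27]
|BD| ∈ {50}
|CD| ∈ [18, 27]
|AD| ∈ [23, 77]
|BC| ∈ [23, 77]
|AC| ∈ [0, 104]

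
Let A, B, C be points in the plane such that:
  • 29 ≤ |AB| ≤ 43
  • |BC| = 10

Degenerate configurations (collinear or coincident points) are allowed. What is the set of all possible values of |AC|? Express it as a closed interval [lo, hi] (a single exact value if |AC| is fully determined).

|AB| ∈ [29, 43]
|BC| ∈ {10}
|AC| ∈ [19, 53]

|AC| ∈ [19, 53]  (≈ [19.0000, 53.0000])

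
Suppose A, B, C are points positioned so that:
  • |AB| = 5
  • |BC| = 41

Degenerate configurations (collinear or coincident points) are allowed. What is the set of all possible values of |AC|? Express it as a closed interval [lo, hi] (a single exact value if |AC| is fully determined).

|AB| ∈ {5}
|BC| ∈ {41}
|AC| ∈ [36, 46]

|AC| ∈ [36, 46]  (≈ [36.0000, 46.0000])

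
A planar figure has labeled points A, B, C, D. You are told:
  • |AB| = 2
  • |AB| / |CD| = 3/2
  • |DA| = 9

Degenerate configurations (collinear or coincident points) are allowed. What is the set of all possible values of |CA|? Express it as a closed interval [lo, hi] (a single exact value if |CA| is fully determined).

|AB| ∈ {2}
|AD| ∈ {9}
|CD| ∈ {4/3}
|BD| ∈ [7, 11]
|AC| ∈ [23/3, 31/3]
|BC| ∈ [17/3, 37/3]

|CA| ∈ [23/3, 31/3]  (≈ [7.6667, 10.3333])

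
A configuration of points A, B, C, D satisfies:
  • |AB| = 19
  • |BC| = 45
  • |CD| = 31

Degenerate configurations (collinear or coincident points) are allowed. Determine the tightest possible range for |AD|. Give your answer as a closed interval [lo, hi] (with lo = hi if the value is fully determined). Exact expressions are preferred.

|AB| ∈ {19}
|BC| ∈ {45}
|CD| ∈ {31}
|AC| ∈ [26, 64]
|BD| ∈ [14, 76]
|AD| ∈ [0, 95]

|AD| ∈ [0, 95]  (≈ [0.0000, 95.0000])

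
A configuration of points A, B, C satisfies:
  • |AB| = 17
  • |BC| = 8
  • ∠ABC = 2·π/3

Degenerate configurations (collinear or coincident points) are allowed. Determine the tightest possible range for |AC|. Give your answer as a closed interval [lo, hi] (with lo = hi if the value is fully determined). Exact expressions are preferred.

|AC| = √(489)  (≈ 22.1133)

|AB| ∈ {17}
|BC| ∈ {8}
|AC| ∈ {√(489)}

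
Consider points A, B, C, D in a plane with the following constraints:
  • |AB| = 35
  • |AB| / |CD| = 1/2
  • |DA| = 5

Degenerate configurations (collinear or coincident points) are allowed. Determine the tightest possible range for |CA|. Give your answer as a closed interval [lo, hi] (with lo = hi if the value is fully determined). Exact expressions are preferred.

|AB| ∈ {35}
|AD| ∈ {5}
|CD| ∈ {70}
|BD| ∈ [30, 40]
|AC| ∈ [65, 75]
|BC| ∈ [30, 110]

|CA| ∈ [65, 75]  (≈ [65.0000, 75.0000])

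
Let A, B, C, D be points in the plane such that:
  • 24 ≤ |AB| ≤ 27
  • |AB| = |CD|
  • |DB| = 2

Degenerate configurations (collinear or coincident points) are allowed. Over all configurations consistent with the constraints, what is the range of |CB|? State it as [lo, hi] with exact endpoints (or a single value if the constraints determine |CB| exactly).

|CB| ∈ [22, 29]  (≈ [22.0000, 29.0000])

|AB| ∈ [24, 27]
|BD| ∈ {2}
|CD| ∈ [24, 27]
|AD| ∈ [22, 29]
|BC| ∈ [22, 29]
|AC| ∈ [0, 56]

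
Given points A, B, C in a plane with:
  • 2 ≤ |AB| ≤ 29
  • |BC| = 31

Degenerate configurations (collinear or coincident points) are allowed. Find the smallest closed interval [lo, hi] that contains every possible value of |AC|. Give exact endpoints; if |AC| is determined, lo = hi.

|AC| ∈ [2, 60]  (≈ [2.0000, 60.0000])

|AB| ∈ [2, 29]
|BC| ∈ {31}
|AC| ∈ [2, 60]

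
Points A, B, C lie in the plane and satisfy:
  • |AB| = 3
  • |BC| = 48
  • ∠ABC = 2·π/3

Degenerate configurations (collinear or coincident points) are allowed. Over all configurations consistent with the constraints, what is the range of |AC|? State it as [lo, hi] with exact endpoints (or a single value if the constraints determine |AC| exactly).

|AB| ∈ {3}
|BC| ∈ {48}
|AC| ∈ {3·√(273)}

|AC| = 3·√(273)  (≈ 49.5681)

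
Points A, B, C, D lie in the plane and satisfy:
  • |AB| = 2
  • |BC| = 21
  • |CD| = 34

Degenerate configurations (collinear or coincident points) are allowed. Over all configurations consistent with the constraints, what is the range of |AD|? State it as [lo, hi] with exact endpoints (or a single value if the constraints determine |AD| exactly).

|AD| ∈ [11, 57]  (≈ [11.0000, 57.0000])

|AB| ∈ {2}
|BC| ∈ {21}
|CD| ∈ {34}
|AC| ∈ [19, 23]
|BD| ∈ [13, 55]
|AD| ∈ [11, 57]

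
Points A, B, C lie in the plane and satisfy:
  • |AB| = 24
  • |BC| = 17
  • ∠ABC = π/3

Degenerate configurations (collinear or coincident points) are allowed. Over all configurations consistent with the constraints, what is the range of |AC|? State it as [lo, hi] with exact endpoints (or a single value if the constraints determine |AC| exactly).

|AB| ∈ {24}
|BC| ∈ {17}
|AC| ∈ {√(457)}

|AC| = √(457)  (≈ 21.3776)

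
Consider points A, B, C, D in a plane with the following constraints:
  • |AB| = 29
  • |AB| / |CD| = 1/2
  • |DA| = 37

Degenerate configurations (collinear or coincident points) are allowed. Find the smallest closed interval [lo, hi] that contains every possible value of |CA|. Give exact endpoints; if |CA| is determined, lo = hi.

|AB| ∈ {29}
|AD| ∈ {37}
|CD| ∈ {58}
|BD| ∈ [8, 66]
|AC| ∈ [21, 95]
|BC| ∈ [0, 124]

|CA| ∈ [21, 95]  (≈ [21.0000, 95.0000])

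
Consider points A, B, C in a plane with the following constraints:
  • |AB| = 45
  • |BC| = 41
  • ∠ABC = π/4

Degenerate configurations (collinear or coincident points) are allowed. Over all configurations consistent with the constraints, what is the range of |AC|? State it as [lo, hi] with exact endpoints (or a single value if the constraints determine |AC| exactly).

|AB| ∈ {45}
|BC| ∈ {41}
|AC| ∈ {√(3706 - 1845·√(2))}

|AC| = √(3706 - 1845·√(2))  (≈ 33.1176)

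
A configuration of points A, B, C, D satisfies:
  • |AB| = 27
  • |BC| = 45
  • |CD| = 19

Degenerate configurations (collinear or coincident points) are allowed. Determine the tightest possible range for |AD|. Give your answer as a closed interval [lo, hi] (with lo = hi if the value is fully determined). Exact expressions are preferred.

|AD| ∈ [0, 91]  (≈ [0.0000, 91.0000])

|AB| ∈ {27}
|BC| ∈ {45}
|CD| ∈ {19}
|AC| ∈ [18, 72]
|BD| ∈ [26, 64]
|AD| ∈ [0, 91]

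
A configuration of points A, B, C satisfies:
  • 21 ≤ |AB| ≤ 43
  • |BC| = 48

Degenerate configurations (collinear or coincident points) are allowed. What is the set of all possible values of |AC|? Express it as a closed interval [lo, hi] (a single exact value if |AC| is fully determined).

|AB| ∈ [21, 43]
|BC| ∈ {48}
|AC| ∈ [5, 91]

|AC| ∈ [5, 91]  (≈ [5.0000, 91.0000])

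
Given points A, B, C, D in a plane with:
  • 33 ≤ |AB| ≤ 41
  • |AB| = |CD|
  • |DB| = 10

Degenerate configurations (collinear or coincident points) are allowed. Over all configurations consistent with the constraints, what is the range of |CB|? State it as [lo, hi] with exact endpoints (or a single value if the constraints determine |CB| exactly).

|CB| ∈ [23, 51]  (≈ [23.0000, 51.0000])

|AB| ∈ [33, 41]
|BD| ∈ {10}
|CD| ∈ [33, 41]
|AD| ∈ [23, 51]
|BC| ∈ [23, 51]
|AC| ∈ [0, 92]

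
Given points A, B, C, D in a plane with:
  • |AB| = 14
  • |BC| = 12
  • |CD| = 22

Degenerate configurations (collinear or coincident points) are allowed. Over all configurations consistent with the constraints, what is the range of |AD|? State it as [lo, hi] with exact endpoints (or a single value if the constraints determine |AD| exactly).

|AD| ∈ [0, 48]  (≈ [0.0000, 48.0000])

|AB| ∈ {14}
|BC| ∈ {12}
|CD| ∈ {22}
|AC| ∈ [2, 26]
|BD| ∈ [10, 34]
|AD| ∈ [0, 48]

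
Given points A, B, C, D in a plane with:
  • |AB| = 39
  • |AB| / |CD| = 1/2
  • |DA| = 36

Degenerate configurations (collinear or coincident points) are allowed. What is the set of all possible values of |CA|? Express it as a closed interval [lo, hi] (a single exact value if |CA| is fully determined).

|AB| ∈ {39}
|AD| ∈ {36}
|CD| ∈ {78}
|BD| ∈ [3, 75]
|AC| ∈ [42, 114]
|BC| ∈ [3, 153]

|CA| ∈ [42, 114]  (≈ [42.0000, 114.0000])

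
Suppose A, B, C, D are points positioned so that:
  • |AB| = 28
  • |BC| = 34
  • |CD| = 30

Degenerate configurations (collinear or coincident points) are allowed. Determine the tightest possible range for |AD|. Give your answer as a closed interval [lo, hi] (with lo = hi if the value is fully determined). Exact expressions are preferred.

|AD| ∈ [0, 92]  (≈ [0.0000, 92.0000])

|AB| ∈ {28}
|BC| ∈ {34}
|CD| ∈ {30}
|AC| ∈ [6, 62]
|BD| ∈ [4, 64]
|AD| ∈ [0, 92]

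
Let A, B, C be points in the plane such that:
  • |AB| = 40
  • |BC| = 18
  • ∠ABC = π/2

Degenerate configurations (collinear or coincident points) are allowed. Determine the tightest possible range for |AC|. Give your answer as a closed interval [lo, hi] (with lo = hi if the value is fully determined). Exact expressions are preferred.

|AB| ∈ {40}
|BC| ∈ {18}
|AC| ∈ {2·√(481)}

|AC| = 2·√(481)  (≈ 43.8634)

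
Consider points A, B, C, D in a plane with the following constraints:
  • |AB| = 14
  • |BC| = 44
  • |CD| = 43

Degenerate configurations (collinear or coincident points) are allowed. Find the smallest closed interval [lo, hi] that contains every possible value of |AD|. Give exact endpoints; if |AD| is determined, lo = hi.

|AD| ∈ [0, 101]  (≈ [0.0000, 101.0000])

|AB| ∈ {14}
|BC| ∈ {44}
|CD| ∈ {43}
|AC| ∈ [30, 58]
|BD| ∈ [1, 87]
|AD| ∈ [0, 101]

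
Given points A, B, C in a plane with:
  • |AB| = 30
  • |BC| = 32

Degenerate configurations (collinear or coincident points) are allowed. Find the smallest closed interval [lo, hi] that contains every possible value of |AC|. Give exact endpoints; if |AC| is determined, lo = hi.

|AC| ∈ [2, 62]  (≈ [2.0000, 62.0000])

|AB| ∈ {30}
|BC| ∈ {32}
|AC| ∈ [2, 62]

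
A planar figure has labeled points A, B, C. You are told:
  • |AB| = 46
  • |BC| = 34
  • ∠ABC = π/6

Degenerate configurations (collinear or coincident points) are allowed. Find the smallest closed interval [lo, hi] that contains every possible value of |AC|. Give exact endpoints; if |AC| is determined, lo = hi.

|AC| = 2·√(818 - 391·√(3))  (≈ 23.7291)

|AB| ∈ {46}
|BC| ∈ {34}
|AC| ∈ {2·√(818 - 391·√(3))}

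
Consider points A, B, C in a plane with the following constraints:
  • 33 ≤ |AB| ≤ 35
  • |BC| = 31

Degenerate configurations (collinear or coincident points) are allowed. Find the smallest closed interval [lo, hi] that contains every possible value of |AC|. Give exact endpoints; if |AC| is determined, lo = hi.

|AC| ∈ [2, 66]  (≈ [2.0000, 66.0000])

|AB| ∈ [33, 35]
|BC| ∈ {31}
|AC| ∈ [2, 66]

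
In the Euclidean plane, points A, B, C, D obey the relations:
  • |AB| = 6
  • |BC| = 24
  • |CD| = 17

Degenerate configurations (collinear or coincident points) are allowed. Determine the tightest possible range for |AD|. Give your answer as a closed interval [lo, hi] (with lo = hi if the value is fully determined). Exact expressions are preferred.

|AB| ∈ {6}
|BC| ∈ {24}
|CD| ∈ {17}
|AC| ∈ [18, 30]
|BD| ∈ [7, 41]
|AD| ∈ [1, 47]

|AD| ∈ [1, 47]  (≈ [1.0000, 47.0000])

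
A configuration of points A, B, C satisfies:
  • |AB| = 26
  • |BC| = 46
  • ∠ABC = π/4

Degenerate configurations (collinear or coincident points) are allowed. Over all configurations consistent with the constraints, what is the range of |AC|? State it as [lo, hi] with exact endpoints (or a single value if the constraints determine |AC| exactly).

|AB| ∈ {26}
|BC| ∈ {46}
|AC| ∈ {2·√(698 - 299·√(2))}

|AC| = 2·√(698 - 299·√(2))  (≈ 33.1753)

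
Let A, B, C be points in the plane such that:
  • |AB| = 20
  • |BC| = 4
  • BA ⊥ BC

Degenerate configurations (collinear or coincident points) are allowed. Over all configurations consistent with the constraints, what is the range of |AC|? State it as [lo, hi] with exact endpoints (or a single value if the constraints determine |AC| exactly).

|AB| ∈ {20}
|BC| ∈ {4}
|AC| ∈ {4·√(26)}

|AC| = 4·√(26)  (≈ 20.3961)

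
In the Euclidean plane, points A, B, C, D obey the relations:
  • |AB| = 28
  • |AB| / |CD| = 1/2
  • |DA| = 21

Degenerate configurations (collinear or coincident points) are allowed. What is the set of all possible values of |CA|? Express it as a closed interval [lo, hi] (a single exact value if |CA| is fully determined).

|AB| ∈ {28}
|AD| ∈ {21}
|CD| ∈ {56}
|BD| ∈ [7, 49]
|AC| ∈ [35, 77]
|BC| ∈ [7, 105]

|CA| ∈ [35, 77]  (≈ [35.0000, 77.0000])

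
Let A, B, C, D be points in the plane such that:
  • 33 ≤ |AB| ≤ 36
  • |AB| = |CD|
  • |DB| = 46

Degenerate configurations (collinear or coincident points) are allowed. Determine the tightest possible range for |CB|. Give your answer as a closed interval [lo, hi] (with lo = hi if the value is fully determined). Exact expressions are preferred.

|CB| ∈ [10, 82]  (≈ [10.0000, 82.0000])

|AB| ∈ [33, 36]
|BD| ∈ {46}
|CD| ∈ [33, 36]
|AD| ∈ [10, 82]
|BC| ∈ [10, 82]
|AC| ∈ [0, 118]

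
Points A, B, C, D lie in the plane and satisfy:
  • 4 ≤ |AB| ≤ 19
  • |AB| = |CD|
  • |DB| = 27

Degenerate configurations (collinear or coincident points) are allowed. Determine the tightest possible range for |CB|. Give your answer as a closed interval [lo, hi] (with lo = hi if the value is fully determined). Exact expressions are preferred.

|AB| ∈ [4, 19]
|BD| ∈ {27}
|CD| ∈ [4, 19]
|AD| ∈ [8, 46]
|BC| ∈ [8, 46]
|AC| ∈ [0, 65]

|CB| ∈ [8, 46]  (≈ [8.0000, 46.0000])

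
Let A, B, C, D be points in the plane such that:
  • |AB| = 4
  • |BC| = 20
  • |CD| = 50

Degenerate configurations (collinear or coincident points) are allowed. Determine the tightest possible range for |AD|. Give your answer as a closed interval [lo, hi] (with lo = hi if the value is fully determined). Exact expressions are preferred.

|AB| ∈ {4}
|BC| ∈ {20}
|CD| ∈ {50}
|AC| ∈ [16, 24]
|BD| ∈ [30, 70]
|AD| ∈ [26, 74]

|AD| ∈ [26, 74]  (≈ [26.0000, 74.0000])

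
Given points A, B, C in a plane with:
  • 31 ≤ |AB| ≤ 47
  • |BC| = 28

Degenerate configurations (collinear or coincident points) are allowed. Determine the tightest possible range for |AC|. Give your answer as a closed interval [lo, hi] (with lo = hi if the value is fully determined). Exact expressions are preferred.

|AB| ∈ [31, 47]
|BC| ∈ {28}
|AC| ∈ [3, 75]

|AC| ∈ [3, 75]  (≈ [3.0000, 75.0000])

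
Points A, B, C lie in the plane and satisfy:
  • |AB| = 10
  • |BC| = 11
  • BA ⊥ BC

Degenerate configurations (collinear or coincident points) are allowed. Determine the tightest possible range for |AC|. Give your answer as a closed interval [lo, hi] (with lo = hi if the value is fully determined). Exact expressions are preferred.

|AC| = √(221)  (≈ 14.8661)

|AB| ∈ {10}
|BC| ∈ {11}
|AC| ∈ {√(221)}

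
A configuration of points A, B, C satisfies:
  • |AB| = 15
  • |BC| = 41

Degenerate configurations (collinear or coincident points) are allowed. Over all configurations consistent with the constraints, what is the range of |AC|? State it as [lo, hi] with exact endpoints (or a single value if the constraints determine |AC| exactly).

|AB| ∈ {15}
|BC| ∈ {41}
|AC| ∈ [26, 56]

|AC| ∈ [26, 56]  (≈ [26.0000, 56.0000])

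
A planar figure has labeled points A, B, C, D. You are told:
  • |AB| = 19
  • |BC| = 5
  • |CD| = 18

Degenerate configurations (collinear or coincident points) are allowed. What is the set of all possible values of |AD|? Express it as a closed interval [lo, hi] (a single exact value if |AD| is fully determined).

|AD| ∈ [0, 42]  (≈ [0.0000, 42.0000])

|AB| ∈ {19}
|BC| ∈ {5}
|CD| ∈ {18}
|AC| ∈ [14, 24]
|BD| ∈ [13, 23]
|AD| ∈ [0, 42]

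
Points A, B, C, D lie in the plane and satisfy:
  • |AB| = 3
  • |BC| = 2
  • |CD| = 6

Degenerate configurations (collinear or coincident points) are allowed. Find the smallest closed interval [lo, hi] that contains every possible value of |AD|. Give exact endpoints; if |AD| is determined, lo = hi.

|AD| ∈ [1, 11]  (≈ [1.0000, 11.0000])

|AB| ∈ {3}
|BC| ∈ {2}
|CD| ∈ {6}
|AC| ∈ [1, 5]
|BD| ∈ [4, 8]
|AD| ∈ [1, 11]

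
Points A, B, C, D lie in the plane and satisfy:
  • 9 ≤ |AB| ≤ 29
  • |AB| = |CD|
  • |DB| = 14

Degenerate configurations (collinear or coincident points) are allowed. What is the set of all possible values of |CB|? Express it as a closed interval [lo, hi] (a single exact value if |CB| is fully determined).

|CB| ∈ [0, 43]  (≈ [0.0000, 43.0000])

|AB| ∈ [9, 29]
|BD| ∈ {14}
|CD| ∈ [9, 29]
|AD| ∈ [0, 43]
|BC| ∈ [0, 43]
|AC| ∈ [0, 72]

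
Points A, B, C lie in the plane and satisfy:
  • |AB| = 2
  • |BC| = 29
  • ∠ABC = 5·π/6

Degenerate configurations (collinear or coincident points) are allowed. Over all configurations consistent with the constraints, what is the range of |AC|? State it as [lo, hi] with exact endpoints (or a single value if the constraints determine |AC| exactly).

|AB| ∈ {2}
|BC| ∈ {29}
|AC| ∈ {√(58·√(3) + 845)}

|AC| = √(58·√(3) + 845)  (≈ 30.7483)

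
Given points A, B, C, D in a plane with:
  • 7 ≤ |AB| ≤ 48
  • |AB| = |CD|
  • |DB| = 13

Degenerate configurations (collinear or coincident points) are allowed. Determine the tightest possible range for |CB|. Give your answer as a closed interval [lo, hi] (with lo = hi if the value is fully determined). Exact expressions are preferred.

|AB| ∈ [7, 48]
|BD| ∈ {13}
|CD| ∈ [7, 48]
|AD| ∈ [0, 61]
|BC| ∈ [0, 61]
|AC| ∈ [0, 109]

|CB| ∈ [0, 61]  (≈ [0.0000, 61.0000])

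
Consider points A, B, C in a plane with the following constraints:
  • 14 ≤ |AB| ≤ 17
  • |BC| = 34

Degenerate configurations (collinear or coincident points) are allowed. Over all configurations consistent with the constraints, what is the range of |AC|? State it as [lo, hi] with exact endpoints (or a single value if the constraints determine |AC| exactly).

|AC| ∈ [17, 51]  (≈ [17.0000, 51.0000])

|AB| ∈ [14, 17]
|BC| ∈ {34}
|AC| ∈ [17, 51]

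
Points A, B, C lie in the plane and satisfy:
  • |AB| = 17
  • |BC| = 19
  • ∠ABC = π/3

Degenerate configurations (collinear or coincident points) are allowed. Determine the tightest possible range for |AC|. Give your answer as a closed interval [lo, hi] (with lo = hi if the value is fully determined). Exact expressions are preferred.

|AC| = √(327)  (≈ 18.0831)

|AB| ∈ {17}
|BC| ∈ {19}
|AC| ∈ {√(327)}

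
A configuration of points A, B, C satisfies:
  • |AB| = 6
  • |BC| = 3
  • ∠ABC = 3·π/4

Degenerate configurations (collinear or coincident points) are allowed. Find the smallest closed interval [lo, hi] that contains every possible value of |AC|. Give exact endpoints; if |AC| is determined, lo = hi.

|AC| = 3·√(2·√(2) + 5)  (≈ 8.3938)

|AB| ∈ {6}
|BC| ∈ {3}
|AC| ∈ {3·√(2·√(2) + 5)}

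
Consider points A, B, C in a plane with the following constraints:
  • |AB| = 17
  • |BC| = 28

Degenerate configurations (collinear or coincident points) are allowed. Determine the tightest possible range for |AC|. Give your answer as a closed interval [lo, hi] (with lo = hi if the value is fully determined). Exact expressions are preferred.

|AC| ∈ [11, 45]  (≈ [11.0000, 45.0000])

|AB| ∈ {17}
|BC| ∈ {28}
|AC| ∈ [11, 45]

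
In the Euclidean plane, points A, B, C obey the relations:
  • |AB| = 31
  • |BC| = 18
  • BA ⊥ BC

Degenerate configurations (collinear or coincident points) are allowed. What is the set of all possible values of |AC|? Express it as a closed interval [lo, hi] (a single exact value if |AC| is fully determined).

|AB| ∈ {31}
|BC| ∈ {18}
|AC| ∈ {√(1285)}

|AC| = √(1285)  (≈ 35.8469)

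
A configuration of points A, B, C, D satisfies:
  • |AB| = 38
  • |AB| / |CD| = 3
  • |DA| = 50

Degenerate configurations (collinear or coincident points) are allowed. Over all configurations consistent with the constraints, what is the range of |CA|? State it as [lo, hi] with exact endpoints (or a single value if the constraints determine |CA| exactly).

|CA| ∈ [112/3, 188/3]  (≈ [37.3333, 62.6667])

|AB| ∈ {38}
|AD| ∈ {50}
|CD| ∈ {38/3}
|BD| ∈ [12, 88]
|AC| ∈ [112/3, 188/3]
|BC| ∈ [0, 302/3]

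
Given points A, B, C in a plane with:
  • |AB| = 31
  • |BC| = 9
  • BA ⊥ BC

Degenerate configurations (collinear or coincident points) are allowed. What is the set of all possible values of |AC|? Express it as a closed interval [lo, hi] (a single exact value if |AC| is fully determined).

|AC| = √(1042)  (≈ 32.2800)

|AB| ∈ {31}
|BC| ∈ {9}
|AC| ∈ {√(1042)}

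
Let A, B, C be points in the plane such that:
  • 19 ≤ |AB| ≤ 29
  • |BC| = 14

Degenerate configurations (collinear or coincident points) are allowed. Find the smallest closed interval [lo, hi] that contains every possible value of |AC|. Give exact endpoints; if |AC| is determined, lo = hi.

|AB| ∈ [19, 29]
|BC| ∈ {14}
|AC| ∈ [5, 43]

|AC| ∈ [5, 43]  (≈ [5.0000, 43.0000])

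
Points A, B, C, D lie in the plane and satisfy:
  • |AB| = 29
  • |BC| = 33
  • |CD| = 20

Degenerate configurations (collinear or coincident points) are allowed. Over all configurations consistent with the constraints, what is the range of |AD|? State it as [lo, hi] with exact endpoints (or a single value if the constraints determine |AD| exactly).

|AD| ∈ [0, 82]  (≈ [0.0000, 82.0000])

|AB| ∈ {29}
|BC| ∈ {33}
|CD| ∈ {20}
|AC| ∈ [4, 62]
|BD| ∈ [13, 53]
|AD| ∈ [0, 82]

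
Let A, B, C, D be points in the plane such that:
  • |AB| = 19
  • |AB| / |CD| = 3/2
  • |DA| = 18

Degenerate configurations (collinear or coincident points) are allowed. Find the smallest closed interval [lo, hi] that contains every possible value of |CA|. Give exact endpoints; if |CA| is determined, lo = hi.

|AB| ∈ {19}
|AD| ∈ {18}
|CD| ∈ {38/3}
|BD| ∈ [1, 37]
|AC| ∈ [16/3, 92/3]
|BC| ∈ [0, 149/3]

|CA| ∈ [16/3, 92/3]  (≈ [5.3333, 30.6667])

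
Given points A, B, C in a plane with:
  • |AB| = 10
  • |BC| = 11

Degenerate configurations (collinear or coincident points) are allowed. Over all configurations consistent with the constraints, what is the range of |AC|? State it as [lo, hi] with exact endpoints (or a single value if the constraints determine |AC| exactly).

|AB| ∈ {10}
|BC| ∈ {11}
|AC| ∈ [1, 21]

|AC| ∈ [1, 21]  (≈ [1.0000, 21.0000])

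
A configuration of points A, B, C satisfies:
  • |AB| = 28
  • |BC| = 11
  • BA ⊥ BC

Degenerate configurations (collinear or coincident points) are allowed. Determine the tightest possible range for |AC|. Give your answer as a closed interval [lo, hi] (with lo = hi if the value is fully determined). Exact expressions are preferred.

|AB| ∈ {28}
|BC| ∈ {11}
|AC| ∈ {√(905)}

|AC| = √(905)  (≈ 30.0832)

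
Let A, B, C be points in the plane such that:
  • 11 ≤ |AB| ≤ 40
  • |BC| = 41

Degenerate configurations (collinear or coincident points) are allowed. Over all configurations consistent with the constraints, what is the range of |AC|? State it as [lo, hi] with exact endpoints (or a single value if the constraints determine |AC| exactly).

|AB| ∈ [11, 40]
|BC| ∈ {41}
|AC| ∈ [1, 81]

|AC| ∈ [1, 81]  (≈ [1.0000, 81.0000])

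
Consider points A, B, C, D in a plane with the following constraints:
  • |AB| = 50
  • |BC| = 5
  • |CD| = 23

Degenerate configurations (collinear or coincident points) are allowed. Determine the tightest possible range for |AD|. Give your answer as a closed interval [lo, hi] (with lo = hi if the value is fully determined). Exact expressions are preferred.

|AB| ∈ {50}
|BC| ∈ {5}
|CD| ∈ {23}
|AC| ∈ [45, 55]
|BD| ∈ [18, 28]
|AD| ∈ [22, 78]

|AD| ∈ [22, 78]  (≈ [22.0000, 78.0000])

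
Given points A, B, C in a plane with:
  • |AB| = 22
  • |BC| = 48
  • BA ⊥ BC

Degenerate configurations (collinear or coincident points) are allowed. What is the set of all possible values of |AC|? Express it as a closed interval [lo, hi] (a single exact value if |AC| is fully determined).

|AC| = 2·√(697)  (≈ 52.8015)

|AB| ∈ {22}
|BC| ∈ {48}
|AC| ∈ {2·√(697)}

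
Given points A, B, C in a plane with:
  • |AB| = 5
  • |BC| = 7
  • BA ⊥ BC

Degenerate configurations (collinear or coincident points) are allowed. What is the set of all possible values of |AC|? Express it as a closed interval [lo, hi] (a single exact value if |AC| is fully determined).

|AC| = √(74)  (≈ 8.6023)

|AB| ∈ {5}
|BC| ∈ {7}
|AC| ∈ {√(74)}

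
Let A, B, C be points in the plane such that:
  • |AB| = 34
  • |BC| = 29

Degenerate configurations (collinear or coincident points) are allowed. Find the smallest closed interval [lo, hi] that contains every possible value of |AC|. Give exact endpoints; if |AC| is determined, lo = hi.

|AB| ∈ {34}
|BC| ∈ {29}
|AC| ∈ [5, 63]

|AC| ∈ [5, 63]  (≈ [5.0000, 63.0000])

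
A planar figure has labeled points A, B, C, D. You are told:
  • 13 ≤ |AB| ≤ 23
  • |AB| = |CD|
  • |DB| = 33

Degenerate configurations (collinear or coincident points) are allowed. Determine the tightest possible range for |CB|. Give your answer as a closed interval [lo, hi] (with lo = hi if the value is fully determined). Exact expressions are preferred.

|CB| ∈ [10, 56]  (≈ [10.0000, 56.0000])

|AB| ∈ [13, 23]
|BD| ∈ {33}
|CD| ∈ [13, 23]
|AD| ∈ [10, 56]
|BC| ∈ [10, 56]
|AC| ∈ [0, 79]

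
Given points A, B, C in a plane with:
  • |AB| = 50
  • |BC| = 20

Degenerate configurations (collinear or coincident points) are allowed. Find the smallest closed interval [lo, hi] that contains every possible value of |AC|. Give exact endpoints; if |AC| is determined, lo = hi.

|AB| ∈ {50}
|BC| ∈ {20}
|AC| ∈ [30, 70]

|AC| ∈ [30, 70]  (≈ [30.0000, 70.0000])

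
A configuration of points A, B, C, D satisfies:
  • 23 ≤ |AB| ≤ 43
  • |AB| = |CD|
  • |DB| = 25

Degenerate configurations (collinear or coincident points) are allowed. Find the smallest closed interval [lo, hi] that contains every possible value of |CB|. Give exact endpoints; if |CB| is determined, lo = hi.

|AB| ∈ [23, 43]
|BD| ∈ {25}
|CD| ∈ [23, 43]
|AD| ∈ [0, 68]
|BC| ∈ [0, 68]
|AC| ∈ [0, 111]

|CB| ∈ [0, 68]  (≈ [0.0000, 68.0000])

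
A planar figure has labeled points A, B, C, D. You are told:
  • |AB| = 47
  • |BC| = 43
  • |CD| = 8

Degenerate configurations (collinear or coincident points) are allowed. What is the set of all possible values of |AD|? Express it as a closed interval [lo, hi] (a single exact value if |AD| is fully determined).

|AD| ∈ [0, 98]  (≈ [0.0000, 98.0000])

|AB| ∈ {47}
|BC| ∈ {43}
|CD| ∈ {8}
|AC| ∈ [4, 90]
|BD| ∈ [35, 51]
|AD| ∈ [0, 98]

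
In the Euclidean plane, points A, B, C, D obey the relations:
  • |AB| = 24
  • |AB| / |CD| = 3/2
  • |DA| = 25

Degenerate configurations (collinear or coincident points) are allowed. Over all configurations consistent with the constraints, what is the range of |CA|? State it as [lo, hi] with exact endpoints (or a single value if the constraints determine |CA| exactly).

|AB| ∈ {24}
|AD| ∈ {25}
|CD| ∈ {16}
|BD| ∈ [1, 49]
|AC| ∈ [9, 41]
|BC| ∈ [0, 65]

|CA| ∈ [9, 41]  (≈ [9.0000, 41.0000])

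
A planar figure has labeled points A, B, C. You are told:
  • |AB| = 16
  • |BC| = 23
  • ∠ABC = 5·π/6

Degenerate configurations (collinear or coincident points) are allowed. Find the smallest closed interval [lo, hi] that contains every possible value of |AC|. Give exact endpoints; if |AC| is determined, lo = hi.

|AC| = √(368·√(3) + 785)  (≈ 37.7146)

|AB| ∈ {16}
|BC| ∈ {23}
|AC| ∈ {√(368·√(3) + 785)}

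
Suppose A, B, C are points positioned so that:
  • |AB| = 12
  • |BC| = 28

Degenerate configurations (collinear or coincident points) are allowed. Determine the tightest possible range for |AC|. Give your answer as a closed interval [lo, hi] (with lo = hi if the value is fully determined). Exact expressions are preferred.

|AB| ∈ {12}
|BC| ∈ {28}
|AC| ∈ [16, 40]

|AC| ∈ [16, 40]  (≈ [16.0000, 40.0000])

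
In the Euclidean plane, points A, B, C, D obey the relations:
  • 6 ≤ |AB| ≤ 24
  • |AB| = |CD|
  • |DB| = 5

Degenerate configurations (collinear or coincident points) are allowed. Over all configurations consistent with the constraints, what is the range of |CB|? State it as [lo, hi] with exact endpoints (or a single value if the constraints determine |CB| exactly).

|CB| ∈ [1, 29]  (≈ [1.0000, 29.0000])

|AB| ∈ [6, 24]
|BD| ∈ {5}
|CD| ∈ [6, 24]
|AD| ∈ [1, 29]
|BC| ∈ [1, 29]
|AC| ∈ [0, 53]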